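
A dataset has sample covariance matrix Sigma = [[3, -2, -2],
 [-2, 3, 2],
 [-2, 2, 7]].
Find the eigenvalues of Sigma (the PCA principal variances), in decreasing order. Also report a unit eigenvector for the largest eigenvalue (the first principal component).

Step 1 — characteristic polynomial p(λ) = det(λI - Sigma) = λ³ - tr·λ² + c_1·λ - det, where tr = trace, c_1 = sum of the principal 2×2 minors, det = det(Sigma):
  tr = 3 + 3 + 7 = 13,
  c_1 = (3·3 - (-2)²) + (3·7 - (-2)²) + (3·7 - (2)²) = 5 + 17 + 17 = 39,
  det = 3·(3·7 - (2)²) - (-2)·((-2)·7 - (2)·(-2)) + (-2)·((-2)·(2) - 3·(-2)) = 3·(17) - (-2)·(-10) + (-2)·(2) = 27.
  So p(λ) = λ³ - 13λ² + 39λ - 27.
Step 2 — look for an integer root (rational root theorem: any rational root is an integer divisor of 27). Testing λ = 1:
  p(1) = 1 - 13 + 39 - 27 = 0  ✓
  Dividing out (λ - 1): p(λ) = (λ - 1)(λ² - 12λ + 27).
Step 3 — remaining eigenvalues from the quadratic λ² - 12λ + 27 = 0:
  Δ = 12² - 4·27 = 144 - 108 = 36,  λ = (12 ± √36)/2 = (12 ± 6)/2 = 9 or 3.
  Sorted: λ_1 = 9,  λ_2 = 3,  λ_3 = 1  (check: sum = 13 = tr ✓).

Step 4 — unit eigenvector for λ_1 = 9: v spans the null space of (Sigma - λ_1 I), whose rows are
  r_1 = (-6, -2, -2),  r_2 = (-2, -6, 2),  r_3 = (-2, 2, -2).
  v is orthogonal to every row, so take v ∝ r_1 × r_2 = ((-2)·(2) - (-2)·(-6), (-2)·(-2) - (-6)·(2), (-6)·(-6) - (-2)·(-2)) = (-16, 16, 32).
  Rescale (divide by 16; multiply by -1 so the first nonzero entry is positive): u = (1, -1, -2).
  ||u|| = √((1)² + (-1)² + (-2)²) = √(6) ≈ 2.4495,  v_1 = u/||u|| ≈ (0.4082, -0.4082, -0.8165) (||v_1|| = 1).

λ_1 = 9,  λ_2 = 3,  λ_3 = 1;  v_1 ≈ (0.4082, -0.4082, -0.8165)


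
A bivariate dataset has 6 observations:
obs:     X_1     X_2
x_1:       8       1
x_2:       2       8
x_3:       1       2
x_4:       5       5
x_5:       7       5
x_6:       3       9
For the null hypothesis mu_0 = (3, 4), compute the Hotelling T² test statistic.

Step 1 — sample mean vector:
  mean(X_1) = (8 + 2 + 1 + 5 + 7 + 3) / 6 = 26/6 = 4.3333
  mean(X_2) = (1 + 8 + 2 + 5 + 5 + 9) / 6 = 30/6 = 5
  x̄ = (4.3333, 5),  deviation x̄ - mu_0 = (4.3333, 5) - (3, 4) = (1.3333, 1).

Step 2 — sample covariance matrix, S[i,j] = (1/(n-1)) · Σ_k (x_{k,i} - mean_i) · (x_{k,j} - mean_j), divisor n-1 = 5:
  S[X_1,X_1] = ((3.6667)·(3.6667) + (-2.3333)·(-2.3333) + (-3.3333)·(-3.3333) + (0.6667)·(0.6667) + (2.6667)·(2.6667) + (-1.3333)·(-1.3333)) / 5 = 39.3333/5 = 7.8667
  S[X_1,X_2] = ((3.6667)·(-4) + (-2.3333)·(3) + (-3.3333)·(-3) + (0.6667)·(0) + (2.6667)·(0) + (-1.3333)·(4)) / 5 = -17/5 = -3.4
  S[X_2,X_2] = ((-4)·(-4) + (3)·(3) + (-3)·(-3) + (0)·(0) + (0)·(0) + (4)·(4)) / 5 = 50/5 = 10
  S = [[7.8667, -3.4],
 [-3.4, 10]].

Step 3 — invert S. det(S) = 7.8667·10 - (-3.4)² = 67.1067.
  S^{-1} = (1/det) · [[d, -b], [-b, a]] = [[0.149, 0.0507],
 [0.0507, 0.1172]].

Step 4 — quadratic form (x̄ - mu_0)^T · S^{-1} · (x̄ - mu_0):
  S^{-1} · (x̄ - mu_0) = (0.2494, 0.1848),
  (x̄ - mu_0)^T · [...] = (1.3333)·(0.2494) + (1)·(0.1848) = 0.5173.

Step 5 — scale by n: T² = 6 · 0.5173 = 3.1035.

T² ≈ 3.1035


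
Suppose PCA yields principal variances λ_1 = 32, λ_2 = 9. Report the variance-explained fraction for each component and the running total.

Step 1 — total variance = trace(Sigma) = Σ λ_i = 32 + 9 = 41.

Step 2 — fraction explained by component i = λ_i / Σ λ:
  PC1: 32/41 = 0.7805
  PC2: 9/41 = 0.2195

Step 3 — cumulative fraction after k components = (λ_1 + ... + λ_k) / Σ λ:
  k = 1: 32/41 = 0.7805
  k = 2: (32 + 9)/41 = 41/41 = 1

Summary (fraction, with percent):

explained: PC1 0.7805 (78.05%), PC2 0.2195 (21.95%);  cumulative: 0.7805, 1


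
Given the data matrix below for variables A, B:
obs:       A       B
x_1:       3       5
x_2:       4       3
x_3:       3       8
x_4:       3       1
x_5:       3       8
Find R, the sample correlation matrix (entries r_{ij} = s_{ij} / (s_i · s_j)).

Step 1 — column means:
  mean(A) = (3 + 4 + 3 + 3 + 3) / 5 = 16/5 = 3.2
  mean(B) = (5 + 3 + 8 + 1 + 8) / 5 = 25/5 = 5

Step 2 — sample variances and covariances s[i,j] = (1/(n-1)) · Σ_k (x_{k,i} - mean_i) · (x_{k,j} - mean_j), with n-1 = 4:
  s[A,A] = ((-0.2)·(-0.2) + (0.8)·(0.8) + (-0.2)·(-0.2) + (-0.2)·(-0.2) + (-0.2)·(-0.2)) / 4 = 0.8/4 = 0.2
  s[A,B] = ((-0.2)·(0) + (0.8)·(-2) + (-0.2)·(3) + (-0.2)·(-4) + (-0.2)·(3)) / 4 = -2/4 = -0.5
  s[B,B] = ((0)·(0) + (-2)·(-2) + (3)·(3) + (-4)·(-4) + (3)·(3)) / 4 = 38/4 = 9.5
  Sample standard deviations s_i = √(s[i,i]):
  s(A) = √(0.2) = 0.4472
  s(B) = √(9.5) = 3.0822

Step 3 — r_{ij} = s_{ij} / (s_i · s_j):
  r[A,A] = 1 (diagonal).
  r[A,B] = -0.5 / (0.4472 · 3.0822) = -0.5 / 1.3784 = -0.3627
  r[B,B] = 1 (diagonal).

R is symmetric with unit diagonal. Assembling:

R = [[1, -0.3627],
 [-0.3627, 1]]


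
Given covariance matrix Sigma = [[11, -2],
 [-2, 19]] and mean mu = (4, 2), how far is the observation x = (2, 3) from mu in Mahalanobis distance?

Step 1 — centre the observation: (x - mu) = (-2, 1).

Step 2 — invert Sigma. det(Sigma) = 11·19 - (-2)² = 205.
  Sigma^{-1} = (1/det) · [[d, -b], [-b, a]] = [[0.0927, 0.0098],
 [0.0098, 0.0537]].

Step 3 — form the quadratic (x - mu)^T · Sigma^{-1} · (x - mu):
  Sigma^{-1} · (x - mu) = (-0.1756, 0.0341).
  (x - mu)^T · [Sigma^{-1} · (x - mu)] = (-2)·(-0.1756) + (1)·(0.0341) = 0.3854.

Step 4 — take square root: d = √(0.3854) ≈ 0.6208.

d(x, mu) = √(0.3854) ≈ 0.6208


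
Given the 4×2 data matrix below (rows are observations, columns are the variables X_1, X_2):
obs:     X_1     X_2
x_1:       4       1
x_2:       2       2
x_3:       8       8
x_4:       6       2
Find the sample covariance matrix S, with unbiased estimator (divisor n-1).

Step 1 — column means:
  mean(X_1) = (4 + 2 + 8 + 6) / 4 = 20/4 = 5
  mean(X_2) = (1 + 2 + 8 + 2) / 4 = 13/4 = 3.25

Step 2 — sample covariance S[i,j] = (1/(n-1)) · Σ_k (x_{k,i} - mean_i) · (x_{k,j} - mean_j), with n-1 = 3.
  S[X_1,X_1] = ((-1)·(-1) + (-3)·(-3) + (3)·(3) + (1)·(1)) / 3 = 20/3 = 6.6667
  S[X_1,X_2] = ((-1)·(-2.25) + (-3)·(-1.25) + (3)·(4.75) + (1)·(-1.25)) / 3 = 19/3 = 6.3333
  S[X_2,X_2] = ((-2.25)·(-2.25) + (-1.25)·(-1.25) + (4.75)·(4.75) + (-1.25)·(-1.25)) / 3 = 30.75/3 = 10.25

S is symmetric (S[j,i] = S[i,j]). Assembling:

S = [[6.6667, 6.3333],
 [6.3333, 10.25]]


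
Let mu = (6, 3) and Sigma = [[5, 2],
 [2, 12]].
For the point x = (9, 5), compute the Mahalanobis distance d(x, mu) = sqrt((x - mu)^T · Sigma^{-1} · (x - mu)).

Step 1 — centre the observation: (x - mu) = (3, 2).

Step 2 — invert Sigma. det(Sigma) = 5·12 - (2)² = 56.
  Sigma^{-1} = (1/det) · [[d, -b], [-b, a]] = [[0.2143, -0.0357],
 [-0.0357, 0.0893]].

Step 3 — form the quadratic (x - mu)^T · Sigma^{-1} · (x - mu):
  Sigma^{-1} · (x - mu) = (0.5714, 0.0714).
  (x - mu)^T · [Sigma^{-1} · (x - mu)] = (3)·(0.5714) + (2)·(0.0714) = 1.8571.

Step 4 — take square root: d = √(1.8571) ≈ 1.3628.

d(x, mu) = √(1.8571) ≈ 1.3628


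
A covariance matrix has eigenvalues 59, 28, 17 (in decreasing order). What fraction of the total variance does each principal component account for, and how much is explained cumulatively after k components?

Step 1 — total variance = trace(Sigma) = Σ λ_i = 59 + 28 + 17 = 104.

Step 2 — fraction explained by component i = λ_i / Σ λ:
  PC1: 59/104 = 0.5673
  PC2: 28/104 = 0.2692
  PC3: 17/104 = 0.1635

Step 3 — cumulative fraction after k components = (λ_1 + ... + λ_k) / Σ λ:
  k = 1: 59/104 = 0.5673
  k = 2: (59 + 28)/104 = 87/104 = 0.8365
  k = 3: (59 + 28 + 17)/104 = 104/104 = 1

Summary (fraction, with percent):

explained: PC1 0.5673 (56.73%), PC2 0.2692 (26.92%), PC3 0.1635 (16.35%);  cumulative: 0.5673, 0.8365, 1


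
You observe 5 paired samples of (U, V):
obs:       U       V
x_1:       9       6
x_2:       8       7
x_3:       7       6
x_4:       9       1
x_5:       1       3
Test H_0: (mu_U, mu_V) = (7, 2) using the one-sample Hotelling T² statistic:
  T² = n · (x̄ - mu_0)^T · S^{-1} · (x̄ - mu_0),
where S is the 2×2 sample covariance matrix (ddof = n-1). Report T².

Step 1 — sample mean vector:
  mean(U) = (9 + 8 + 7 + 9 + 1) / 5 = 34/5 = 6.8
  mean(V) = (6 + 7 + 6 + 1 + 3) / 5 = 23/5 = 4.6
  x̄ = (6.8, 4.6),  deviation x̄ - mu_0 = (6.8, 4.6) - (7, 2) = (-0.2, 2.6).

Step 2 — sample covariance matrix, S[i,j] = (1/(n-1)) · Σ_k (x_{k,i} - mean_i) · (x_{k,j} - mean_j), divisor n-1 = 4:
  S[U,U] = ((2.2)·(2.2) + (1.2)·(1.2) + (0.2)·(0.2) + (2.2)·(2.2) + (-5.8)·(-5.8)) / 4 = 44.8/4 = 11.2
  S[U,V] = ((2.2)·(1.4) + (1.2)·(2.4) + (0.2)·(1.4) + (2.2)·(-3.6) + (-5.8)·(-1.6)) / 4 = 7.6/4 = 1.9
  S[V,V] = ((1.4)·(1.4) + (2.4)·(2.4) + (1.4)·(1.4) + (-3.6)·(-3.6) + (-1.6)·(-1.6)) / 4 = 25.2/4 = 6.3
  S = [[11.2, 1.9],
 [1.9, 6.3]].

Step 3 — invert S. det(S) = 11.2·6.3 - (1.9)² = 66.95.
  S^{-1} = (1/det) · [[d, -b], [-b, a]] = [[0.0941, -0.0284],
 [-0.0284, 0.1673]].

Step 4 — quadratic form (x̄ - mu_0)^T · S^{-1} · (x̄ - mu_0):
  S^{-1} · (x̄ - mu_0) = (-0.0926, 0.4406),
  (x̄ - mu_0)^T · [...] = (-0.2)·(-0.0926) + (2.6)·(0.4406) = 1.1642.

Step 5 — scale by n: T² = 5 · 1.1642 = 5.8208.

T² ≈ 5.8208


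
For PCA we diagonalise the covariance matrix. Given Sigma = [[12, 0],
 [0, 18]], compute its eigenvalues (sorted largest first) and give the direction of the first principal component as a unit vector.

Step 1 — characteristic polynomial of 2×2 Sigma:
  det(Sigma - λI) = λ² - trace · λ + det = 0.
  trace = 12 + 18 = 30, det = 12·18 - (0)² = 216.
Step 2 — discriminant:
  Δ = trace² - 4·det = 900 - 864 = 36.
Step 3 — eigenvalues:
  λ = (trace ± √Δ)/2 = (30 ± 6)/2,
  λ_1 = 18,  λ_2 = 12.

Step 4 — unit eigenvector for λ_1: Sigma is diagonal, so its eigenvectors are the coordinate axes. λ_1 = 18 is the diagonal entry on the second coordinate axis, hence
  v_1 = (0, 1) (||v_1|| = 1).

λ_1 = 18,  λ_2 = 12;  v_1 ≈ (0, 1)


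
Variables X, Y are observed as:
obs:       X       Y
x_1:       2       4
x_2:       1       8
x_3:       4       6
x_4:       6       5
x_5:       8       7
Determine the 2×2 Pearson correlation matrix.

Step 1 — column means:
  mean(X) = (2 + 1 + 4 + 6 + 8) / 5 = 21/5 = 4.2
  mean(Y) = (4 + 8 + 6 + 5 + 7) / 5 = 30/5 = 6

Step 2 — sample variances and covariances s[i,j] = (1/(n-1)) · Σ_k (x_{k,i} - mean_i) · (x_{k,j} - mean_j), with n-1 = 4:
  s[X,X] = ((-2.2)·(-2.2) + (-3.2)·(-3.2) + (-0.2)·(-0.2) + (1.8)·(1.8) + (3.8)·(3.8)) / 4 = 32.8/4 = 8.2
  s[X,Y] = ((-2.2)·(-2) + (-3.2)·(2) + (-0.2)·(0) + (1.8)·(-1) + (3.8)·(1)) / 4 = 0/4 = 0
  s[Y,Y] = ((-2)·(-2) + (2)·(2) + (0)·(0) + (-1)·(-1) + (1)·(1)) / 4 = 10/4 = 2.5
  Sample standard deviations s_i = √(s[i,i]):
  s(X) = √(8.2) = 2.8636
  s(Y) = √(2.5) = 1.5811

Step 3 — r_{ij} = s_{ij} / (s_i · s_j):
  r[X,X] = 1 (diagonal).
  r[X,Y] = 0 / (2.8636 · 1.5811) = 0 / 4.5277 = 0
  r[Y,Y] = 1 (diagonal).

R is symmetric with unit diagonal. Assembling:

R = [[1, 0],
 [0, 1]]


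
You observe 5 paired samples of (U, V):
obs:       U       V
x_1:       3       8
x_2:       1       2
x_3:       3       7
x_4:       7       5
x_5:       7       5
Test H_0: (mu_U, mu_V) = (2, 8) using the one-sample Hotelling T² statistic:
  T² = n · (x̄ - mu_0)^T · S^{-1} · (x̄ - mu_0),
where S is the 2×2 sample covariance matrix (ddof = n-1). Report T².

Step 1 — sample mean vector:
  mean(U) = (3 + 1 + 3 + 7 + 7) / 5 = 21/5 = 4.2
  mean(V) = (8 + 2 + 7 + 5 + 5) / 5 = 27/5 = 5.4
  x̄ = (4.2, 5.4),  deviation x̄ - mu_0 = (4.2, 5.4) - (2, 8) = (2.2, -2.6).

Step 2 — sample covariance matrix, S[i,j] = (1/(n-1)) · Σ_k (x_{k,i} - mean_i) · (x_{k,j} - mean_j), divisor n-1 = 4:
  S[U,U] = ((-1.2)·(-1.2) + (-3.2)·(-3.2) + (-1.2)·(-1.2) + (2.8)·(2.8) + (2.8)·(2.8)) / 4 = 28.8/4 = 7.2
  S[U,V] = ((-1.2)·(2.6) + (-3.2)·(-3.4) + (-1.2)·(1.6) + (2.8)·(-0.4) + (2.8)·(-0.4)) / 4 = 3.6/4 = 0.9
  S[V,V] = ((2.6)·(2.6) + (-3.4)·(-3.4) + (1.6)·(1.6) + (-0.4)·(-0.4) + (-0.4)·(-0.4)) / 4 = 21.2/4 = 5.3
  S = [[7.2, 0.9],
 [0.9, 5.3]].

Step 3 — invert S. det(S) = 7.2·5.3 - (0.9)² = 37.35.
  S^{-1} = (1/det) · [[d, -b], [-b, a]] = [[0.1419, -0.0241],
 [-0.0241, 0.1928]].

Step 4 — quadratic form (x̄ - mu_0)^T · S^{-1} · (x̄ - mu_0):
  S^{-1} · (x̄ - mu_0) = (0.3748, -0.5542),
  (x̄ - mu_0)^T · [...] = (2.2)·(0.3748) + (-2.6)·(-0.5542) = 2.2656.

Step 5 — scale by n: T² = 5 · 2.2656 = 11.328.

T² ≈ 11.328


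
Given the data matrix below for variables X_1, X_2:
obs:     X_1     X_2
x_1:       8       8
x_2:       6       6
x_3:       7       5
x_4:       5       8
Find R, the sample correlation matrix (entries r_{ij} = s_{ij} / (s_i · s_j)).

Step 1 — column means:
  mean(X_1) = (8 + 6 + 7 + 5) / 4 = 26/4 = 6.5
  mean(X_2) = (8 + 6 + 5 + 8) / 4 = 27/4 = 6.75

Step 2 — sample variances and covariances s[i,j] = (1/(n-1)) · Σ_k (x_{k,i} - mean_i) · (x_{k,j} - mean_j), with n-1 = 3:
  s[X_1,X_1] = ((1.5)·(1.5) + (-0.5)·(-0.5) + (0.5)·(0.5) + (-1.5)·(-1.5)) / 3 = 5/3 = 1.6667
  s[X_1,X_2] = ((1.5)·(1.25) + (-0.5)·(-0.75) + (0.5)·(-1.75) + (-1.5)·(1.25)) / 3 = -0.5/3 = -0.1667
  s[X_2,X_2] = ((1.25)·(1.25) + (-0.75)·(-0.75) + (-1.75)·(-1.75) + (1.25)·(1.25)) / 3 = 6.75/3 = 2.25
  Sample standard deviations s_i = √(s[i,i]):
  s(X_1) = √(1.6667) = 1.291
  s(X_2) = √(2.25) = 1.5

Step 3 — r_{ij} = s_{ij} / (s_i · s_j):
  r[X_1,X_1] = 1 (diagonal).
  r[X_1,X_2] = -0.1667 / (1.291 · 1.5) = -0.1667 / 1.9365 = -0.0861
  r[X_2,X_2] = 1 (diagonal).

R is symmetric with unit diagonal. Assembling:

R = [[1, -0.0861],
 [-0.0861, 1]]


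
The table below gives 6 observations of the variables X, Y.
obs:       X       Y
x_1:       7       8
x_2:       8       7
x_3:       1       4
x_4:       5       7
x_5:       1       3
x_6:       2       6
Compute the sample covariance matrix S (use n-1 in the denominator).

Step 1 — column means:
  mean(X) = (7 + 8 + 1 + 5 + 1 + 2) / 6 = 24/6 = 4
  mean(Y) = (8 + 7 + 4 + 7 + 3 + 6) / 6 = 35/6 = 5.8333

Step 2 — sample covariance S[i,j] = (1/(n-1)) · Σ_k (x_{k,i} - mean_i) · (x_{k,j} - mean_j), with n-1 = 5.
  S[X,X] = ((3)·(3) + (4)·(4) + (-3)·(-3) + (1)·(1) + (-3)·(-3) + (-2)·(-2)) / 5 = 48/5 = 9.6
  S[X,Y] = ((3)·(2.1667) + (4)·(1.1667) + (-3)·(-1.8333) + (1)·(1.1667) + (-3)·(-2.8333) + (-2)·(0.1667)) / 5 = 26/5 = 5.2
  S[Y,Y] = ((2.1667)·(2.1667) + (1.1667)·(1.1667) + (-1.8333)·(-1.8333) + (1.1667)·(1.1667) + (-2.8333)·(-2.8333) + (0.1667)·(0.1667)) / 5 = 18.8333/5 = 3.7667

S is symmetric (S[j,i] = S[i,j]). Assembling:

S = [[9.6, 5.2],
 [5.2, 3.7667]]


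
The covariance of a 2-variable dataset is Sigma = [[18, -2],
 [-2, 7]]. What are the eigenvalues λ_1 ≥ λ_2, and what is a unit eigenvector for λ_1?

Step 1 — characteristic polynomial of 2×2 Sigma:
  det(Sigma - λI) = λ² - trace · λ + det = 0.
  trace = 18 + 7 = 25, det = 18·7 - (-2)² = 122.
Step 2 — discriminant:
  Δ = trace² - 4·det = 625 - 488 = 137.
Step 3 — eigenvalues:
  λ = (trace ± √Δ)/2 = (25 ± 11.7047)/2,
  λ_1 = 18.3523,  λ_2 = 6.6477.

Step 4 — unit eigenvector for λ_1: solve (Sigma - λ_1 I)v = 0. First row:
  (18 - 18.3523)·v_x + (-2)·v_y = 0, i.e. (-0.3523)·v_x + (-2)·v_y = 0,
  so v ∝ (b, λ_1 - a) = (-2, 0.3523); multiply by -1 so the first entry is positive: u = (2, -0.3523).
  ||u|| = √((2)² + (-0.3523)²) = √(4.1242) ≈ 2.0308,
  v_1 = u/||u|| ≈ (0.9848, -0.1735) (||v_1|| = 1).

λ_1 = 18.3523,  λ_2 = 6.6477;  v_1 ≈ (0.9848, -0.1735)


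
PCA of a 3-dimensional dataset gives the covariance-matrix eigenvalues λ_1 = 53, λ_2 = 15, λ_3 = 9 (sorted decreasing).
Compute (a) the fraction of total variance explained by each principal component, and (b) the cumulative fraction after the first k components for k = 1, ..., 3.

Step 1 — total variance = trace(Sigma) = Σ λ_i = 53 + 15 + 9 = 77.

Step 2 — fraction explained by component i = λ_i / Σ λ:
  PC1: 53/77 = 0.6883
  PC2: 15/77 = 0.1948
  PC3: 9/77 = 0.1169

Step 3 — cumulative fraction after k components = (λ_1 + ... + λ_k) / Σ λ:
  k = 1: 53/77 = 0.6883
  k = 2: (53 + 15)/77 = 68/77 = 0.8831
  k = 3: (53 + 15 + 9)/77 = 77/77 = 1

Summary (fraction, with percent):

explained: PC1 0.6883 (68.83%), PC2 0.1948 (19.48%), PC3 0.1169 (11.69%);  cumulative: 0.6883, 0.8831, 1


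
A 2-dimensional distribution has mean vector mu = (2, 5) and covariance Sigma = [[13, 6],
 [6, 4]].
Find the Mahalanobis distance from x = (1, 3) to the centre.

Step 1 — centre the observation: (x - mu) = (-1, -2).

Step 2 — invert Sigma. det(Sigma) = 13·4 - (6)² = 16.
  Sigma^{-1} = (1/det) · [[d, -b], [-b, a]] = [[0.25, -0.375],
 [-0.375, 0.8125]].

Step 3 — form the quadratic (x - mu)^T · Sigma^{-1} · (x - mu):
  Sigma^{-1} · (x - mu) = (0.5, -1.25).
  (x - mu)^T · [Sigma^{-1} · (x - mu)] = (-1)·(0.5) + (-2)·(-1.25) = 2.

Step 4 — take square root: d = √(2) ≈ 1.4142.

d(x, mu) = √(2) ≈ 1.4142


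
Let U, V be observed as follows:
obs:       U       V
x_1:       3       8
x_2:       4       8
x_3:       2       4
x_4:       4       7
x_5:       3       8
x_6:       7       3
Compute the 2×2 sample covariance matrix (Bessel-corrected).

Step 1 — column means:
  mean(U) = (3 + 4 + 2 + 4 + 3 + 7) / 6 = 23/6 = 3.8333
  mean(V) = (8 + 8 + 4 + 7 + 8 + 3) / 6 = 38/6 = 6.3333

Step 2 — sample covariance S[i,j] = (1/(n-1)) · Σ_k (x_{k,i} - mean_i) · (x_{k,j} - mean_j), with n-1 = 5.
  S[U,U] = ((-0.8333)·(-0.8333) + (0.1667)·(0.1667) + (-1.8333)·(-1.8333) + (0.1667)·(0.1667) + (-0.8333)·(-0.8333) + (3.1667)·(3.1667)) / 5 = 14.8333/5 = 2.9667
  S[U,V] = ((-0.8333)·(1.6667) + (0.1667)·(1.6667) + (-1.8333)·(-2.3333) + (0.1667)·(0.6667) + (-0.8333)·(1.6667) + (3.1667)·(-3.3333)) / 5 = -8.6667/5 = -1.7333
  S[V,V] = ((1.6667)·(1.6667) + (1.6667)·(1.6667) + (-2.3333)·(-2.3333) + (0.6667)·(0.6667) + (1.6667)·(1.6667) + (-3.3333)·(-3.3333)) / 5 = 25.3333/5 = 5.0667

S is symmetric (S[j,i] = S[i,j]). Assembling:

S = [[2.9667, -1.7333],
 [-1.7333, 5.0667]]


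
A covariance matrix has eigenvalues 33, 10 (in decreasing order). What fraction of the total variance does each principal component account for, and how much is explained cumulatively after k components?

Step 1 — total variance = trace(Sigma) = Σ λ_i = 33 + 10 = 43.

Step 2 — fraction explained by component i = λ_i / Σ λ:
  PC1: 33/43 = 0.7674
  PC2: 10/43 = 0.2326

Step 3 — cumulative fraction after k components = (λ_1 + ... + λ_k) / Σ λ:
  k = 1: 33/43 = 0.7674
  k = 2: (33 + 10)/43 = 43/43 = 1

Summary (fraction, with percent):

explained: PC1 0.7674 (76.74%), PC2 0.2326 (23.26%);  cumulative: 0.7674, 1


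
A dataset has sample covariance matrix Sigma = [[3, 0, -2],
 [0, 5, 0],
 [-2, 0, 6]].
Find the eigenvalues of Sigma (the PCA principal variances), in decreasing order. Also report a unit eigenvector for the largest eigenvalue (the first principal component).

Step 1 — characteristic polynomial p(λ) = det(λI - Sigma) = λ³ - tr·λ² + c_1·λ - det, where tr = trace, c_1 = sum of the principal 2×2 minors, det = det(Sigma):
  tr = 3 + 5 + 6 = 14,
  c_1 = (3·5 - (0)²) + (3·6 - (-2)²) + (5·6 - (0)²) = 15 + 14 + 30 = 59,
  det = 3·(5·6 - (0)²) - (0)·((0)·6 - (0)·(-2)) + (-2)·((0)·(0) - 5·(-2)) = 3·(30) - (0)·(0) + (-2)·(10) = 70.
  So p(λ) = λ³ - 14λ² + 59λ - 70.
Step 2 — look for an integer root (rational root theorem: any rational root is an integer divisor of 70). Testing λ = 2:
  p(2) = 8 - 56 + 118 - 70 = 0  ✓
  Dividing out (λ - 2): p(λ) = (λ - 2)(λ² - 12λ + 35).
Step 3 — remaining eigenvalues from the quadratic λ² - 12λ + 35 = 0:
  Δ = 12² - 4·35 = 144 - 140 = 4,  λ = (12 ± √4)/2 = (12 ± 2)/2 = 7 or 5.
  Sorted: λ_1 = 7,  λ_2 = 5,  λ_3 = 2  (check: sum = 14 = tr ✓).

Step 4 — unit eigenvector for λ_1 = 7: v spans the null space of (Sigma - λ_1 I), whose rows are
  r_1 = (-4, 0, -2),  r_2 = (0, -2, 0),  r_3 = (-2, 0, -1).
  v is orthogonal to every row, so take v ∝ r_1 × r_2 = ((0)·(0) - (-2)·(-2), (-2)·(0) - (-4)·(0), (-4)·(-2) - (0)·(0)) = (-4, 0, 8).
  Rescale (divide by 4; multiply by -1 so the first nonzero entry is positive): u = (1, 0, -2).
  ||u|| = √((1)² + (0)² + (-2)²) = √(5) ≈ 2.2361,  v_1 = u/||u|| ≈ (0.4472, 0, -0.8944) (||v_1|| = 1).

λ_1 = 7,  λ_2 = 5,  λ_3 = 2;  v_1 ≈ (0.4472, 0, -0.8944)


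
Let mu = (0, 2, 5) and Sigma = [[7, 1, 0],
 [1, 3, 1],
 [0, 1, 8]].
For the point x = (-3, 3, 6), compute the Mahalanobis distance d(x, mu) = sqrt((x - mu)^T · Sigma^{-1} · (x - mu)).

Step 1 — centre the observation: (x - mu) = (-3, 1, 1).

Step 2 — invert Sigma (cofactor / det for 3×3, or solve directly):
  Sigma^{-1} = [[0.1503, -0.0523, 0.0065],
 [-0.0523, 0.366, -0.0458],
 [0.0065, -0.0458, 0.1307]].

Step 3 — form the quadratic (x - mu)^T · Sigma^{-1} · (x - mu):
  Sigma^{-1} · (x - mu) = (-0.4967, 0.4771, 0.0654).
  (x - mu)^T · [Sigma^{-1} · (x - mu)] = (-3)·(-0.4967) + (1)·(0.4771) + (1)·(0.0654) = 2.0327.

Step 4 — take square root: d = √(2.0327) ≈ 1.4257.

d(x, mu) = √(2.0327) ≈ 1.4257


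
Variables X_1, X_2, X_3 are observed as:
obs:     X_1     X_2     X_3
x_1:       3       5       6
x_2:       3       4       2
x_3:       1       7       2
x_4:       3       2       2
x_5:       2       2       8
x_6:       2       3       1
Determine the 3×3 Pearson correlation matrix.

Step 1 — column means:
  mean(X_1) = (3 + 3 + 1 + 3 + 2 + 2) / 6 = 14/6 = 2.3333
  mean(X_2) = (5 + 4 + 7 + 2 + 2 + 3) / 6 = 23/6 = 3.8333
  mean(X_3) = (6 + 2 + 2 + 2 + 8 + 1) / 6 = 21/6 = 3.5

Step 2 — sample variances and covariances s[i,j] = (1/(n-1)) · Σ_k (x_{k,i} - mean_i) · (x_{k,j} - mean_j), with n-1 = 5:
  s[X_1,X_1] = ((0.6667)·(0.6667) + (0.6667)·(0.6667) + (-1.3333)·(-1.3333) + (0.6667)·(0.6667) + (-0.3333)·(-0.3333) + (-0.3333)·(-0.3333)) / 5 = 3.3333/5 = 0.6667
  s[X_1,X_2] = ((0.6667)·(1.1667) + (0.6667)·(0.1667) + (-1.3333)·(3.1667) + (0.6667)·(-1.8333) + (-0.3333)·(-1.8333) + (-0.3333)·(-0.8333)) / 5 = -3.6667/5 = -0.7333
  s[X_1,X_3] = ((0.6667)·(2.5) + (0.6667)·(-1.5) + (-1.3333)·(-1.5) + (0.6667)·(-1.5) + (-0.3333)·(4.5) + (-0.3333)·(-2.5)) / 5 = 1/5 = 0.2
  s[X_2,X_2] = ((1.1667)·(1.1667) + (0.1667)·(0.1667) + (3.1667)·(3.1667) + (-1.8333)·(-1.8333) + (-1.8333)·(-1.8333) + (-0.8333)·(-0.8333)) / 5 = 18.8333/5 = 3.7667
  s[X_2,X_3] = ((1.1667)·(2.5) + (0.1667)·(-1.5) + (3.1667)·(-1.5) + (-1.8333)·(-1.5) + (-1.8333)·(4.5) + (-0.8333)·(-2.5)) / 5 = -5.5/5 = -1.1
  s[X_3,X_3] = ((2.5)·(2.5) + (-1.5)·(-1.5) + (-1.5)·(-1.5) + (-1.5)·(-1.5) + (4.5)·(4.5) + (-2.5)·(-2.5)) / 5 = 39.5/5 = 7.9
  Sample standard deviations s_i = √(s[i,i]):
  s(X_1) = √(0.6667) = 0.8165
  s(X_2) = √(3.7667) = 1.9408
  s(X_3) = √(7.9) = 2.8107

Step 3 — r_{ij} = s_{ij} / (s_i · s_j):
  r[X_1,X_1] = 1 (diagonal).
  r[X_1,X_2] = -0.7333 / (0.8165 · 1.9408) = -0.7333 / 1.5846 = -0.4628
  r[X_1,X_3] = 0.2 / (0.8165 · 2.8107) = 0.2 / 2.2949 = 0.0871
  r[X_2,X_2] = 1 (diagonal).
  r[X_2,X_3] = -1.1 / (1.9408 · 2.8107) = -1.1 / 5.455 = -0.2017
  r[X_3,X_3] = 1 (diagonal).

R is symmetric with unit diagonal. Assembling:

R = [[1, -0.4628, 0.0871],
 [-0.4628, 1, -0.2017],
 [0.0871, -0.2017, 1]]


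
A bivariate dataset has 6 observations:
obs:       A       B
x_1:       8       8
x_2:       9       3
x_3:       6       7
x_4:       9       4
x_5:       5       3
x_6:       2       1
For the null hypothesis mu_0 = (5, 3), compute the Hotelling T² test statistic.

Step 1 — sample mean vector:
  mean(A) = (8 + 9 + 6 + 9 + 5 + 2) / 6 = 39/6 = 6.5
  mean(B) = (8 + 3 + 7 + 4 + 3 + 1) / 6 = 26/6 = 4.3333
  x̄ = (6.5, 4.3333),  deviation x̄ - mu_0 = (6.5, 4.3333) - (5, 3) = (1.5, 1.3333).

Step 2 — sample covariance matrix, S[i,j] = (1/(n-1)) · Σ_k (x_{k,i} - mean_i) · (x_{k,j} - mean_j), divisor n-1 = 5:
  S[A,A] = ((1.5)·(1.5) + (2.5)·(2.5) + (-0.5)·(-0.5) + (2.5)·(2.5) + (-1.5)·(-1.5) + (-4.5)·(-4.5)) / 5 = 37.5/5 = 7.5
  S[A,B] = ((1.5)·(3.6667) + (2.5)·(-1.3333) + (-0.5)·(2.6667) + (2.5)·(-0.3333) + (-1.5)·(-1.3333) + (-4.5)·(-3.3333)) / 5 = 17/5 = 3.4
  S[B,B] = ((3.6667)·(3.6667) + (-1.3333)·(-1.3333) + (2.6667)·(2.6667) + (-0.3333)·(-0.3333) + (-1.3333)·(-1.3333) + (-3.3333)·(-3.3333)) / 5 = 35.3333/5 = 7.0667
  S = [[7.5, 3.4],
 [3.4, 7.0667]].

Step 3 — invert S. det(S) = 7.5·7.0667 - (3.4)² = 41.44.
  S^{-1} = (1/det) · [[d, -b], [-b, a]] = [[0.1705, -0.082],
 [-0.082, 0.181]].

Step 4 — quadratic form (x̄ - mu_0)^T · S^{-1} · (x̄ - mu_0):
  S^{-1} · (x̄ - mu_0) = (0.1464, 0.1182),
  (x̄ - mu_0)^T · [...] = (1.5)·(0.1464) + (1.3333)·(0.1182) = 0.3773.

Step 5 — scale by n: T² = 6 · 0.3773 = 2.2635.

T² ≈ 2.2635


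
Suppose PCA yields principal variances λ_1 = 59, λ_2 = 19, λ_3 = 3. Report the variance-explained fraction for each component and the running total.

Step 1 — total variance = trace(Sigma) = Σ λ_i = 59 + 19 + 3 = 81.

Step 2 — fraction explained by component i = λ_i / Σ λ:
  PC1: 59/81 = 0.7284
  PC2: 19/81 = 0.2346
  PC3: 3/81 = 0.037

Step 3 — cumulative fraction after k components = (λ_1 + ... + λ_k) / Σ λ:
  k = 1: 59/81 = 0.7284
  k = 2: (59 + 19)/81 = 78/81 = 0.963
  k = 3: (59 + 19 + 3)/81 = 81/81 = 1

Summary (fraction, with percent):

explained: PC1 0.7284 (72.84%), PC2 0.2346 (23.46%), PC3 0.037 (3.7%);  cumulative: 0.7284, 0.963, 1


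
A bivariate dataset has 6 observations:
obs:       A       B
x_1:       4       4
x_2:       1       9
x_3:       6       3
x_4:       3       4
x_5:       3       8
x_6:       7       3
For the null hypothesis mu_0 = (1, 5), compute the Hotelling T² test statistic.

Step 1 — sample mean vector:
  mean(A) = (4 + 1 + 6 + 3 + 3 + 7) / 6 = 24/6 = 4
  mean(B) = (4 + 9 + 3 + 4 + 8 + 3) / 6 = 31/6 = 5.1667
  x̄ = (4, 5.1667),  deviation x̄ - mu_0 = (4, 5.1667) - (1, 5) = (3, 0.1667).

Step 2 — sample covariance matrix, S[i,j] = (1/(n-1)) · Σ_k (x_{k,i} - mean_i) · (x_{k,j} - mean_j), divisor n-1 = 5:
  S[A,A] = ((0)·(0) + (-3)·(-3) + (2)·(2) + (-1)·(-1) + (-1)·(-1) + (3)·(3)) / 5 = 24/5 = 4.8
  S[A,B] = ((0)·(-1.1667) + (-3)·(3.8333) + (2)·(-2.1667) + (-1)·(-1.1667) + (-1)·(2.8333) + (3)·(-2.1667)) / 5 = -24/5 = -4.8
  S[B,B] = ((-1.1667)·(-1.1667) + (3.8333)·(3.8333) + (-2.1667)·(-2.1667) + (-1.1667)·(-1.1667) + (2.8333)·(2.8333) + (-2.1667)·(-2.1667)) / 5 = 34.8333/5 = 6.9667
  S = [[4.8, -4.8],
 [-4.8, 6.9667]].

Step 3 — invert S. det(S) = 4.8·6.9667 - (-4.8)² = 10.4.
  S^{-1} = (1/det) · [[d, -b], [-b, a]] = [[0.6699, 0.4615],
 [0.4615, 0.4615]].

Step 4 — quadratic form (x̄ - mu_0)^T · S^{-1} · (x̄ - mu_0):
  S^{-1} · (x̄ - mu_0) = (2.0865, 1.4615),
  (x̄ - mu_0)^T · [...] = (3)·(2.0865) + (0.1667)·(1.4615) = 6.5032.

Step 5 — scale by n: T² = 6 · 6.5032 = 39.0192.

T² ≈ 39.0192


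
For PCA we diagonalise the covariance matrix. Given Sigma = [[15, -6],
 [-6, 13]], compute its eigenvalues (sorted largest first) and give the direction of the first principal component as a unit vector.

Step 1 — characteristic polynomial of 2×2 Sigma:
  det(Sigma - λI) = λ² - trace · λ + det = 0.
  trace = 15 + 13 = 28, det = 15·13 - (-6)² = 159.
Step 2 — discriminant:
  Δ = trace² - 4·det = 784 - 636 = 148.
Step 3 — eigenvalues:
  λ = (trace ± √Δ)/2 = (28 ± 12.1655)/2,
  λ_1 = 20.0828,  λ_2 = 7.9172.

Step 4 — unit eigenvector for λ_1: solve (Sigma - λ_1 I)v = 0. First row:
  (15 - 20.0828)·v_x + (-6)·v_y = 0, i.e. (-5.0828)·v_x + (-6)·v_y = 0,
  so v ∝ (b, λ_1 - a) = (-6, 5.0828); multiply by -1 so the first entry is positive: u = (6, -5.0828).
  ||u|| = √((6)² + (-5.0828)²) = √(61.8345) ≈ 7.8635,
  v_1 = u/||u|| ≈ (0.763, -0.6464) (||v_1|| = 1).

λ_1 = 20.0828,  λ_2 = 7.9172;  v_1 ≈ (0.763, -0.6464)


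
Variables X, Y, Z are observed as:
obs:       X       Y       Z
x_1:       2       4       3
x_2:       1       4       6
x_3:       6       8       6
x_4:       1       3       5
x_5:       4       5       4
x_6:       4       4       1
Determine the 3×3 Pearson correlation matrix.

Step 1 — column means:
  mean(X) = (2 + 1 + 6 + 1 + 4 + 4) / 6 = 18/6 = 3
  mean(Y) = (4 + 4 + 8 + 3 + 5 + 4) / 6 = 28/6 = 4.6667
  mean(Z) = (3 + 6 + 6 + 5 + 4 + 1) / 6 = 25/6 = 4.1667

Step 2 — sample variances and covariances s[i,j] = (1/(n-1)) · Σ_k (x_{k,i} - mean_i) · (x_{k,j} - mean_j), with n-1 = 5:
  s[X,X] = ((-1)·(-1) + (-2)·(-2) + (3)·(3) + (-2)·(-2) + (1)·(1) + (1)·(1)) / 5 = 20/5 = 4
  s[X,Y] = ((-1)·(-0.6667) + (-2)·(-0.6667) + (3)·(3.3333) + (-2)·(-1.6667) + (1)·(0.3333) + (1)·(-0.6667)) / 5 = 15/5 = 3
  s[X,Z] = ((-1)·(-1.1667) + (-2)·(1.8333) + (3)·(1.8333) + (-2)·(0.8333) + (1)·(-0.1667) + (1)·(-3.1667)) / 5 = -2/5 = -0.4
  s[Y,Y] = ((-0.6667)·(-0.6667) + (-0.6667)·(-0.6667) + (3.3333)·(3.3333) + (-1.6667)·(-1.6667) + (0.3333)·(0.3333) + (-0.6667)·(-0.6667)) / 5 = 15.3333/5 = 3.0667
  s[Y,Z] = ((-0.6667)·(-1.1667) + (-0.6667)·(1.8333) + (3.3333)·(1.8333) + (-1.6667)·(0.8333) + (0.3333)·(-0.1667) + (-0.6667)·(-3.1667)) / 5 = 6.3333/5 = 1.2667
  s[Z,Z] = ((-1.1667)·(-1.1667) + (1.8333)·(1.8333) + (1.8333)·(1.8333) + (0.8333)·(0.8333) + (-0.1667)·(-0.1667) + (-3.1667)·(-3.1667)) / 5 = 18.8333/5 = 3.7667
  Sample standard deviations s_i = √(s[i,i]):
  s(X) = √(4) = 2
  s(Y) = √(3.0667) = 1.7512
  s(Z) = √(3.7667) = 1.9408

Step 3 — r_{ij} = s_{ij} / (s_i · s_j):
  r[X,X] = 1 (diagonal).
  r[X,Y] = 3 / (2 · 1.7512) = 3 / 3.5024 = 0.8566
  r[X,Z] = -0.4 / (2 · 1.9408) = -0.4 / 3.8816 = -0.1031
  r[Y,Y] = 1 (diagonal).
  r[Y,Z] = 1.2667 / (1.7512 · 1.9408) = 1.2667 / 3.3987 = 0.3727
  r[Z,Z] = 1 (diagonal).

R is symmetric with unit diagonal. Assembling:

R = [[1, 0.8566, -0.1031],
 [0.8566, 1, 0.3727],
 [-0.1031, 0.3727, 1]]


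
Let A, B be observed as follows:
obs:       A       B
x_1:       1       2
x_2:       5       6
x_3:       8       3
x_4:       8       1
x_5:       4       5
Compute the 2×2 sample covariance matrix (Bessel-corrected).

Step 1 — column means:
  mean(A) = (1 + 5 + 8 + 8 + 4) / 5 = 26/5 = 5.2
  mean(B) = (2 + 6 + 3 + 1 + 5) / 5 = 17/5 = 3.4

Step 2 — sample covariance S[i,j] = (1/(n-1)) · Σ_k (x_{k,i} - mean_i) · (x_{k,j} - mean_j), with n-1 = 4.
  S[A,A] = ((-4.2)·(-4.2) + (-0.2)·(-0.2) + (2.8)·(2.8) + (2.8)·(2.8) + (-1.2)·(-1.2)) / 4 = 34.8/4 = 8.7
  S[A,B] = ((-4.2)·(-1.4) + (-0.2)·(2.6) + (2.8)·(-0.4) + (2.8)·(-2.4) + (-1.2)·(1.6)) / 4 = -4.4/4 = -1.1
  S[B,B] = ((-1.4)·(-1.4) + (2.6)·(2.6) + (-0.4)·(-0.4) + (-2.4)·(-2.4) + (1.6)·(1.6)) / 4 = 17.2/4 = 4.3

S is symmetric (S[j,i] = S[i,j]). Assembling:

S = [[8.7, -1.1],
 [-1.1, 4.3]]


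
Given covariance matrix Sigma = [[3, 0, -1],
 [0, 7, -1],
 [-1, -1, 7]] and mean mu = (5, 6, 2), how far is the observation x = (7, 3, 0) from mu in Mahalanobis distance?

Step 1 — centre the observation: (x - mu) = (2, -3, -2).

Step 2 — invert Sigma (cofactor / det for 3×3, or solve directly):
  Sigma^{-1} = [[0.3504, 0.0073, 0.0511],
 [0.0073, 0.146, 0.0219],
 [0.0511, 0.0219, 0.1533]].

Step 3 — form the quadratic (x - mu)^T · Sigma^{-1} · (x - mu):
  Sigma^{-1} · (x - mu) = (0.5766, -0.4672, -0.2701).
  (x - mu)^T · [Sigma^{-1} · (x - mu)] = (2)·(0.5766) + (-3)·(-0.4672) + (-2)·(-0.2701) = 3.0949.

Step 4 — take square root: d = √(3.0949) ≈ 1.7592.

d(x, mu) = √(3.0949) ≈ 1.7592


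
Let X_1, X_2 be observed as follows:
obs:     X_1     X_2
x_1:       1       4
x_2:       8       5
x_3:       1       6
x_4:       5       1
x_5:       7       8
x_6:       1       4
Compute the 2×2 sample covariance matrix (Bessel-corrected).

Step 1 — column means:
  mean(X_1) = (1 + 8 + 1 + 5 + 7 + 1) / 6 = 23/6 = 3.8333
  mean(X_2) = (4 + 5 + 6 + 1 + 8 + 4) / 6 = 28/6 = 4.6667

Step 2 — sample covariance S[i,j] = (1/(n-1)) · Σ_k (x_{k,i} - mean_i) · (x_{k,j} - mean_j), with n-1 = 5.
  S[X_1,X_1] = ((-2.8333)·(-2.8333) + (4.1667)·(4.1667) + (-2.8333)·(-2.8333) + (1.1667)·(1.1667) + (3.1667)·(3.1667) + (-2.8333)·(-2.8333)) / 5 = 52.8333/5 = 10.5667
  S[X_1,X_2] = ((-2.8333)·(-0.6667) + (4.1667)·(0.3333) + (-2.8333)·(1.3333) + (1.1667)·(-3.6667) + (3.1667)·(3.3333) + (-2.8333)·(-0.6667)) / 5 = 7.6667/5 = 1.5333
  S[X_2,X_2] = ((-0.6667)·(-0.6667) + (0.3333)·(0.3333) + (1.3333)·(1.3333) + (-3.6667)·(-3.6667) + (3.3333)·(3.3333) + (-0.6667)·(-0.6667)) / 5 = 27.3333/5 = 5.4667

S is symmetric (S[j,i] = S[i,j]). Assembling:

S = [[10.5667, 1.5333],
 [1.5333, 5.4667]]


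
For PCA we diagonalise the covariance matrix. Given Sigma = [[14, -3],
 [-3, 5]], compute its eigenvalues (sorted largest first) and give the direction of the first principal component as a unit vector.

Step 1 — characteristic polynomial of 2×2 Sigma:
  det(Sigma - λI) = λ² - trace · λ + det = 0.
  trace = 14 + 5 = 19, det = 14·5 - (-3)² = 61.
Step 2 — discriminant:
  Δ = trace² - 4·det = 361 - 244 = 117.
Step 3 — eigenvalues:
  λ = (trace ± √Δ)/2 = (19 ± 10.8167)/2,
  λ_1 = 14.9083,  λ_2 = 4.0917.

Step 4 — unit eigenvector for λ_1: solve (Sigma - λ_1 I)v = 0. First row:
  (14 - 14.9083)·v_x + (-3)·v_y = 0, i.e. (-0.9083)·v_x + (-3)·v_y = 0,
  so v ∝ (b, λ_1 - a) = (-3, 0.9083); multiply by -1 so the first entry is positive: u = (3, -0.9083).
  ||u|| = √((3)² + (-0.9083)²) = √(9.8251) ≈ 3.1345,
  v_1 = u/||u|| ≈ (0.9571, -0.2898) (||v_1|| = 1).

λ_1 = 14.9083,  λ_2 = 4.0917;  v_1 ≈ (0.9571, -0.2898)


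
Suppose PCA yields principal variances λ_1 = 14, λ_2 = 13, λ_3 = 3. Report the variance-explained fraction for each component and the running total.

Step 1 — total variance = trace(Sigma) = Σ λ_i = 14 + 13 + 3 = 30.

Step 2 — fraction explained by component i = λ_i / Σ λ:
  PC1: 14/30 = 0.4667
  PC2: 13/30 = 0.4333
  PC3: 3/30 = 0.1

Step 3 — cumulative fraction after k components = (λ_1 + ... + λ_k) / Σ λ:
  k = 1: 14/30 = 0.4667
  k = 2: (14 + 13)/30 = 27/30 = 0.9
  k = 3: (14 + 13 + 3)/30 = 30/30 = 1

Summary (fraction, with percent):

explained: PC1 0.4667 (46.67%), PC2 0.4333 (43.33%), PC3 0.1 (10%);  cumulative: 0.4667, 0.9, 1


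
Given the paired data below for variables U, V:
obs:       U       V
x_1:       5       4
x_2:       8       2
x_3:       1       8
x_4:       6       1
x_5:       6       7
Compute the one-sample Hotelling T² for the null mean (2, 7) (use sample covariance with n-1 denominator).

Step 1 — sample mean vector:
  mean(U) = (5 + 8 + 1 + 6 + 6) / 5 = 26/5 = 5.2
  mean(V) = (4 + 2 + 8 + 1 + 7) / 5 = 22/5 = 4.4
  x̄ = (5.2, 4.4),  deviation x̄ - mu_0 = (5.2, 4.4) - (2, 7) = (3.2, -2.6).

Step 2 — sample covariance matrix, S[i,j] = (1/(n-1)) · Σ_k (x_{k,i} - mean_i) · (x_{k,j} - mean_j), divisor n-1 = 4:
  S[U,U] = ((-0.2)·(-0.2) + (2.8)·(2.8) + (-4.2)·(-4.2) + (0.8)·(0.8) + (0.8)·(0.8)) / 4 = 26.8/4 = 6.7
  S[U,V] = ((-0.2)·(-0.4) + (2.8)·(-2.4) + (-4.2)·(3.6) + (0.8)·(-3.4) + (0.8)·(2.6)) / 4 = -22.4/4 = -5.6
  S[V,V] = ((-0.4)·(-0.4) + (-2.4)·(-2.4) + (3.6)·(3.6) + (-3.4)·(-3.4) + (2.6)·(2.6)) / 4 = 37.2/4 = 9.3
  S = [[6.7, -5.6],
 [-5.6, 9.3]].

Step 3 — invert S. det(S) = 6.7·9.3 - (-5.6)² = 30.95.
  S^{-1} = (1/det) · [[d, -b], [-b, a]] = [[0.3005, 0.1809],
 [0.1809, 0.2165]].

Step 4 — quadratic form (x̄ - mu_0)^T · S^{-1} · (x̄ - mu_0):
  S^{-1} · (x̄ - mu_0) = (0.4911, 0.0162),
  (x̄ - mu_0)^T · [...] = (3.2)·(0.4911) + (-2.6)·(0.0162) = 1.5296.

Step 5 — scale by n: T² = 5 · 1.5296 = 7.6478.

T² ≈ 7.6478


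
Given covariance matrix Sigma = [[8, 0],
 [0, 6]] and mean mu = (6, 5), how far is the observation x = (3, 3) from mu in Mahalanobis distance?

Step 1 — centre the observation: (x - mu) = (-3, -2).

Step 2 — invert Sigma. det(Sigma) = 8·6 - (0)² = 48.
  Sigma^{-1} = (1/det) · [[d, -b], [-b, a]] = [[0.125, 0],
 [0, 0.1667]].

Step 3 — form the quadratic (x - mu)^T · Sigma^{-1} · (x - mu):
  Sigma^{-1} · (x - mu) = (-0.375, -0.3333).
  (x - mu)^T · [Sigma^{-1} · (x - mu)] = (-3)·(-0.375) + (-2)·(-0.3333) = 1.7917.

Step 4 — take square root: d = √(1.7917) ≈ 1.3385.

d(x, mu) = √(1.7917) ≈ 1.3385


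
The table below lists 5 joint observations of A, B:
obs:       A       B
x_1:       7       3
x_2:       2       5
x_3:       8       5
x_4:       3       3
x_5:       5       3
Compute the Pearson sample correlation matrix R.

Step 1 — column means:
  mean(A) = (7 + 2 + 8 + 3 + 5) / 5 = 25/5 = 5
  mean(B) = (3 + 5 + 5 + 3 + 3) / 5 = 19/5 = 3.8

Step 2 — sample variances and covariances s[i,j] = (1/(n-1)) · Σ_k (x_{k,i} - mean_i) · (x_{k,j} - mean_j), with n-1 = 4:
  s[A,A] = ((2)·(2) + (-3)·(-3) + (3)·(3) + (-2)·(-2) + (0)·(0)) / 4 = 26/4 = 6.5
  s[A,B] = ((2)·(-0.8) + (-3)·(1.2) + (3)·(1.2) + (-2)·(-0.8) + (0)·(-0.8)) / 4 = 0/4 = 0
  s[B,B] = ((-0.8)·(-0.8) + (1.2)·(1.2) + (1.2)·(1.2) + (-0.8)·(-0.8) + (-0.8)·(-0.8)) / 4 = 4.8/4 = 1.2
  Sample standard deviations s_i = √(s[i,i]):
  s(A) = √(6.5) = 2.5495
  s(B) = √(1.2) = 1.0954

Step 3 — r_{ij} = s_{ij} / (s_i · s_j):
  r[A,A] = 1 (diagonal).
  r[A,B] = 0 / (2.5495 · 1.0954) = 0 / 2.7928 = 0
  r[B,B] = 1 (diagonal).

R is symmetric with unit diagonal. Assembling:

R = [[1, 0],
 [0, 1]]


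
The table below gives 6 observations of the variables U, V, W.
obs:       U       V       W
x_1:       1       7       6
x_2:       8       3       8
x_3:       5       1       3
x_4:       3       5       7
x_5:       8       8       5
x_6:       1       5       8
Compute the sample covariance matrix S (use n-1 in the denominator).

Step 1 — column means:
  mean(U) = (1 + 8 + 5 + 3 + 8 + 1) / 6 = 26/6 = 4.3333
  mean(V) = (7 + 3 + 1 + 5 + 8 + 5) / 6 = 29/6 = 4.8333
  mean(W) = (6 + 8 + 3 + 7 + 5 + 8) / 6 = 37/6 = 6.1667

Step 2 — sample covariance S[i,j] = (1/(n-1)) · Σ_k (x_{k,i} - mean_i) · (x_{k,j} - mean_j), with n-1 = 5.
  S[U,U] = ((-3.3333)·(-3.3333) + (3.6667)·(3.6667) + (0.6667)·(0.6667) + (-1.3333)·(-1.3333) + (3.6667)·(3.6667) + (-3.3333)·(-3.3333)) / 5 = 51.3333/5 = 10.2667
  S[U,V] = ((-3.3333)·(2.1667) + (3.6667)·(-1.8333) + (0.6667)·(-3.8333) + (-1.3333)·(0.1667) + (3.6667)·(3.1667) + (-3.3333)·(0.1667)) / 5 = -5.6667/5 = -1.1333
  S[U,W] = ((-3.3333)·(-0.1667) + (3.6667)·(1.8333) + (0.6667)·(-3.1667) + (-1.3333)·(0.8333) + (3.6667)·(-1.1667) + (-3.3333)·(1.8333)) / 5 = -6.3333/5 = -1.2667
  S[V,V] = ((2.1667)·(2.1667) + (-1.8333)·(-1.8333) + (-3.8333)·(-3.8333) + (0.1667)·(0.1667) + (3.1667)·(3.1667) + (0.1667)·(0.1667)) / 5 = 32.8333/5 = 6.5667
  S[V,W] = ((2.1667)·(-0.1667) + (-1.8333)·(1.8333) + (-3.8333)·(-3.1667) + (0.1667)·(0.8333) + (3.1667)·(-1.1667) + (0.1667)·(1.8333)) / 5 = 5.1667/5 = 1.0333
  S[W,W] = ((-0.1667)·(-0.1667) + (1.8333)·(1.8333) + (-3.1667)·(-3.1667) + (0.8333)·(0.8333) + (-1.1667)·(-1.1667) + (1.8333)·(1.8333)) / 5 = 18.8333/5 = 3.7667

S is symmetric (S[j,i] = S[i,j]). Assembling:

S = [[10.2667, -1.1333, -1.2667],
 [-1.1333, 6.5667, 1.0333],
 [-1.2667, 1.0333, 3.7667]]


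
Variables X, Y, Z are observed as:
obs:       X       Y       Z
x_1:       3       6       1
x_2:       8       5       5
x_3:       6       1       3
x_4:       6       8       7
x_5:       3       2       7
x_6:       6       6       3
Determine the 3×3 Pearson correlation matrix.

Step 1 — column means:
  mean(X) = (3 + 8 + 6 + 6 + 3 + 6) / 6 = 32/6 = 5.3333
  mean(Y) = (6 + 5 + 1 + 8 + 2 + 6) / 6 = 28/6 = 4.6667
  mean(Z) = (1 + 5 + 3 + 7 + 7 + 3) / 6 = 26/6 = 4.3333

Step 2 — sample variances and covariances s[i,j] = (1/(n-1)) · Σ_k (x_{k,i} - mean_i) · (x_{k,j} - mean_j), with n-1 = 5:
  s[X,X] = ((-2.3333)·(-2.3333) + (2.6667)·(2.6667) + (0.6667)·(0.6667) + (0.6667)·(0.6667) + (-2.3333)·(-2.3333) + (0.6667)·(0.6667)) / 5 = 19.3333/5 = 3.8667
  s[X,Y] = ((-2.3333)·(1.3333) + (2.6667)·(0.3333) + (0.6667)·(-3.6667) + (0.6667)·(3.3333) + (-2.3333)·(-2.6667) + (0.6667)·(1.3333)) / 5 = 4.6667/5 = 0.9333
  s[X,Z] = ((-2.3333)·(-3.3333) + (2.6667)·(0.6667) + (0.6667)·(-1.3333) + (0.6667)·(2.6667) + (-2.3333)·(2.6667) + (0.6667)·(-1.3333)) / 5 = 3.3333/5 = 0.6667
  s[Y,Y] = ((1.3333)·(1.3333) + (0.3333)·(0.3333) + (-3.6667)·(-3.6667) + (3.3333)·(3.3333) + (-2.6667)·(-2.6667) + (1.3333)·(1.3333)) / 5 = 35.3333/5 = 7.0667
  s[Y,Z] = ((1.3333)·(-3.3333) + (0.3333)·(0.6667) + (-3.6667)·(-1.3333) + (3.3333)·(2.6667) + (-2.6667)·(2.6667) + (1.3333)·(-1.3333)) / 5 = 0.6667/5 = 0.1333
  s[Z,Z] = ((-3.3333)·(-3.3333) + (0.6667)·(0.6667) + (-1.3333)·(-1.3333) + (2.6667)·(2.6667) + (2.6667)·(2.6667) + (-1.3333)·(-1.3333)) / 5 = 29.3333/5 = 5.8667
  Sample standard deviations s_i = √(s[i,i]):
  s(X) = √(3.8667) = 1.9664
  s(Y) = √(7.0667) = 2.6583
  s(Z) = √(5.8667) = 2.4221

Step 3 — r_{ij} = s_{ij} / (s_i · s_j):
  r[X,X] = 1 (diagonal).
  r[X,Y] = 0.9333 / (1.9664 · 2.6583) = 0.9333 / 5.2273 = 0.1786
  r[X,Z] = 0.6667 / (1.9664 · 2.4221) = 0.6667 / 4.7628 = 0.14
  r[Y,Y] = 1 (diagonal).
  r[Y,Z] = 0.1333 / (2.6583 · 2.4221) = 0.1333 / 6.4388 = 0.0207
  r[Z,Z] = 1 (diagonal).

R is symmetric with unit diagonal. Assembling:

R = [[1, 0.1786, 0.14],
 [0.1786, 1, 0.0207],
 [0.14, 0.0207, 1]]
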